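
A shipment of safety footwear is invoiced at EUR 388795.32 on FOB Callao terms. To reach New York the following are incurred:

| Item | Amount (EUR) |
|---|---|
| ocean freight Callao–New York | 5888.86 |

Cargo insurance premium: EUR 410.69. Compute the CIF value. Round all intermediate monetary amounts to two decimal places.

CIF = FOB price + freight + insurance
CIF = 388795.32 + 5888.86 + 410.69 = 395094.87

CIF value: EUR 395094.87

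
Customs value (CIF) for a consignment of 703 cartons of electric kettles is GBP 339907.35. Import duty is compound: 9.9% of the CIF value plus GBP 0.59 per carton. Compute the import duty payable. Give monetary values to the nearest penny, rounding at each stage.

Ad valorem component: 339907.35 × 9.9% = 33650.83
Specific component: 703 × 0.59 = 414.77
Import duty = 33650.83 + 414.77 = 34065.60

Import duty: GBP 34065.60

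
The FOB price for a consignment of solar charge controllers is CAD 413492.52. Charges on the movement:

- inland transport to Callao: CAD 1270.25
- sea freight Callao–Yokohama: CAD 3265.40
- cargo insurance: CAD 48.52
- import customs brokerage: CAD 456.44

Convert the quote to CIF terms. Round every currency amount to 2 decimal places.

Not relevant to the conversion: inland to port — on the seller under both FOB and CIF; already in the FOB price and stays in the CIF price. brokerage — on the buyer under both terms; not part of either seller's price.
From FOB to CIF, the seller additionally bears: freight, insurance.
CIF price = 413492.52 + 3265.40 + 48.52 = 416806.44

CIF price: CAD 416806.44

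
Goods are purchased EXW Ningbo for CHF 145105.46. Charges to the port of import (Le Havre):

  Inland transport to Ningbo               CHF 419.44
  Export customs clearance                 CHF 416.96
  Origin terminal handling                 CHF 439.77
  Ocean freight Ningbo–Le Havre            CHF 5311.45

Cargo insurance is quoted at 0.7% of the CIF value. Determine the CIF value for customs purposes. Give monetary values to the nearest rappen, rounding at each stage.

CIF value: CHF 152762.42

Let C be the CIF value. C = EXW price + pre-shipment costs + freight + 0.7% × C
C − 0.7% × C = 145105.46 + 419.44 + 416.96 + 439.77 + 5311.45
0.993 × C = 151693.08
C = 151693.08 / 0.993 = 152762.42
Insurance premium = 0.7% × 152762.42 = 1069.34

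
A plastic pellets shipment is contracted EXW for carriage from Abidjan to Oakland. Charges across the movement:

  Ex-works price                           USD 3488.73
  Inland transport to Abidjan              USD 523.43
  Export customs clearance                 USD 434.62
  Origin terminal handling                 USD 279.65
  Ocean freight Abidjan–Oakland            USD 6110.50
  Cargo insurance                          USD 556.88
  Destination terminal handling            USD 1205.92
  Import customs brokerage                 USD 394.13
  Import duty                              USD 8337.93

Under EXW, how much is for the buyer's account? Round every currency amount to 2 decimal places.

EXW: the seller makes goods available at their premises; the buyer bears all onward costs.
Seller's account: goods 3488.73 = 3488.73
Buyer's account: inland to port 523.43 + export clearance 434.62 + origin terminal 279.65 + freight 6110.50 + insurance 556.88 + destination terminal 1205.92 + brokerage 394.13 + duty 8337.93 = 17843.06

Buyer's account: USD 17843.06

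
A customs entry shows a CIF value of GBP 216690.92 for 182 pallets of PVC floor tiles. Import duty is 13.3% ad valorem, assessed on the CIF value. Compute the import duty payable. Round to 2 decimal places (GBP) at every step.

Import duty = 216690.92 × 13.3% = 28819.89

Import duty: GBP 28819.89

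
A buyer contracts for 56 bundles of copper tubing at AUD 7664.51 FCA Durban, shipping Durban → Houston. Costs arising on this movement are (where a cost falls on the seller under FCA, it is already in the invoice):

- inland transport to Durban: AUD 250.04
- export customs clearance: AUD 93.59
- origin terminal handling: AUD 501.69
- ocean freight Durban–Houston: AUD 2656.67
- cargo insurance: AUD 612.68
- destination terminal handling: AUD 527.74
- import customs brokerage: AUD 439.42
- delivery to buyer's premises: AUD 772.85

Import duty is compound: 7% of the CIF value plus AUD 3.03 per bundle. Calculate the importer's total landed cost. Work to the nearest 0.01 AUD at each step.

FCA: the seller delivers export-cleared goods to the carrier; the buyer bears costs from that point.
Already in the invoice (seller's account under FCA): inland to port, export clearance — exclude.
CIF value = FCA price + origin terminal + freight + insurance = 7664.51 + 501.69 + 2656.67 + 612.68 = 11435.55
Ad valorem component: 11435.55 × 7% = 800.49
Specific component: 56 × 3.03 = 169.68
Import duty = 800.49 + 169.68 = 970.17
Buyer bears: origin terminal 501.69 + freight 2656.67 + insurance 612.68 + destination terminal 527.74 + brokerage 439.42 + delivery 772.85 + duty 970.17 = 6481.22
Landed cost = invoice 7664.51 + 6481.22 = 14145.73

Total landed cost: AUD 14145.73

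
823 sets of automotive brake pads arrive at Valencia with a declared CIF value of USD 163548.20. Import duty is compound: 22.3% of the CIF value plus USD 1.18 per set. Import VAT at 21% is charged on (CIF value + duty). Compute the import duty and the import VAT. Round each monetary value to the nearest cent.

Import duty: USD 37442.39; import VAT: USD 42208.02

Ad valorem component: 163548.20 × 22.3% = 36471.25
Specific component: 823 × 1.18 = 971.14
Import duty = 36471.25 + 971.14 = 37442.39
VAT base = CIF + duty = 163548.20 + 37442.39 = 200990.59
Import VAT = 200990.59 × 21% = 42208.02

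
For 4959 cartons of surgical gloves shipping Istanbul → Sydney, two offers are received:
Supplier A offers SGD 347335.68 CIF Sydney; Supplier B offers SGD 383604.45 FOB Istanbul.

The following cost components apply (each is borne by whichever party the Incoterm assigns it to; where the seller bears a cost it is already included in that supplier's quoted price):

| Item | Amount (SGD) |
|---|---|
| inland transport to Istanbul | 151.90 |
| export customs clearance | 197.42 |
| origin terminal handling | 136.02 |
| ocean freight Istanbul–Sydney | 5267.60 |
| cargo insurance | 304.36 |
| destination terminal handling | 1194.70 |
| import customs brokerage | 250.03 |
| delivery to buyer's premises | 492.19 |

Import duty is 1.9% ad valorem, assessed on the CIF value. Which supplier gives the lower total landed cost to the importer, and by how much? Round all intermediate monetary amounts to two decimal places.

Supplier A (CIF):
The CIF price already equals the CIF value: 347335.68
Import duty = 347335.68 × 1.9% = 6599.38
Buyer bears (A): 1194.70 + 250.03 + 492.19 = 1936.92
Landed cost (A) = invoice 347335.68 + 1936.92 + duty 6599.38 = 355871.98
Supplier B (FOB):
CIF value = FOB price + freight + insurance = 383604.45 + 5267.60 + 304.36 = 389176.41
Import duty = 389176.41 × 1.9% = 7394.35
Buyer bears (B): 5267.60 + 304.36 + 1194.70 + 250.03 + 492.19 = 7508.88
Landed cost (B) = invoice 383604.45 + 7508.88 + duty 7394.35 = 398507.68
Difference = |355871.98 − 398507.68| = 42635.70

Supplier A is cheaper by SGD 42635.70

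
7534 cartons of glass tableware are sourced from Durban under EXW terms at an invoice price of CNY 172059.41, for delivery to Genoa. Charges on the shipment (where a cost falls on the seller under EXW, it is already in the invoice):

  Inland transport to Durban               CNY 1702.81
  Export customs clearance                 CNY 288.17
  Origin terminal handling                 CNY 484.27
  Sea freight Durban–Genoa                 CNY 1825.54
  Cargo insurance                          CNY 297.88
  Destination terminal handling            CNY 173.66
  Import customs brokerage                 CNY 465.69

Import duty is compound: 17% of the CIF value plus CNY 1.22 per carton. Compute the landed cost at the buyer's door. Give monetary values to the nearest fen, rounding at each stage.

Total landed cost: CNY 216520.78

EXW: the seller makes goods available at their premises; the buyer bears all onward costs.
CIF value = EXW price + inland to port + export clearance + origin terminal + freight + insurance = 172059.41 + 1702.81 + 288.17 + 484.27 + 1825.54 + 297.88 = 176658.08
Ad valorem component: 176658.08 × 17% = 30031.87
Specific component: 7534 × 1.22 = 9191.48
Import duty = 30031.87 + 9191.48 = 39223.35
Buyer bears: inland to port 1702.81 + export clearance 288.17 + origin terminal 484.27 + freight 1825.54 + insurance 297.88 + destination terminal 173.66 + brokerage 465.69 + duty 39223.35 = 44461.37
Landed cost = invoice 172059.41 + 44461.37 = 216520.78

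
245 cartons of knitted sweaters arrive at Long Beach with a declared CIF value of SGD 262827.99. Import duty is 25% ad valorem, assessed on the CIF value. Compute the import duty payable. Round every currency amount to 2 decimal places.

Import duty = 262827.99 × 25% = 65707.00

Import duty: SGD 65707.00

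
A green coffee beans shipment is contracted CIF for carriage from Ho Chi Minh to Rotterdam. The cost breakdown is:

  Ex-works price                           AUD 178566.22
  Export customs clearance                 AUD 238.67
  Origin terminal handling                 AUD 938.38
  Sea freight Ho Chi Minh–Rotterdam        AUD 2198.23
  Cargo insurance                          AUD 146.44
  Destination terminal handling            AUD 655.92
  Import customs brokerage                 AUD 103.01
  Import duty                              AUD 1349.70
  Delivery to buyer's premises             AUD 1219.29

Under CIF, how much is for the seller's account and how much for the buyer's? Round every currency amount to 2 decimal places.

Seller: AUD 182087.94; buyer: AUD 3327.92

CIF: the seller pays costs through ocean freight and marine insurance to the destination port.
Seller's account: goods 178566.22 + export clearance 238.67 + origin terminal 938.38 + freight 2198.23 + insurance 146.44 = 182087.94
Buyer's account: destination terminal 655.92 + brokerage 103.01 + duty 1349.70 + delivery 1219.29 = 3327.92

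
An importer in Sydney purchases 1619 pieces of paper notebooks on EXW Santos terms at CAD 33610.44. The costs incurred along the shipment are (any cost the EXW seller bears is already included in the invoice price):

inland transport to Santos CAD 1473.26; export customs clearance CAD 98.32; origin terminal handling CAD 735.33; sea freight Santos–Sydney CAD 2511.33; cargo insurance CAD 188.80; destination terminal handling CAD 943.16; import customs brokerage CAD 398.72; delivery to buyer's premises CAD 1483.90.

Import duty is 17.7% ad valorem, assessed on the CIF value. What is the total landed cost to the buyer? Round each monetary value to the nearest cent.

EXW: the seller makes goods available at their premises; the buyer bears all onward costs.
CIF value = EXW price + inland to port + export clearance + origin terminal + freight + insurance = 33610.44 + 1473.26 + 98.32 + 735.33 + 2511.33 + 188.80 = 38617.48
Import duty = 38617.48 × 17.7% = 6835.29
Buyer bears: inland to port 1473.26 + export clearance 98.32 + origin terminal 735.33 + freight 2511.33 + insurance 188.80 + destination terminal 943.16 + brokerage 398.72 + delivery 1483.90 + duty 6835.29 = 14668.11
Landed cost = invoice 33610.44 + 14668.11 = 48278.55

Total landed cost: CAD 48278.55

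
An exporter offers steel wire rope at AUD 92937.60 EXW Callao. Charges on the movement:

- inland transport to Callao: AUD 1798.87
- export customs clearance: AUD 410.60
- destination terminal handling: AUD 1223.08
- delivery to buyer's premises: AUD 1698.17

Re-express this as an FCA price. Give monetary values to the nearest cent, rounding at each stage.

Not relevant to the conversion: delivery, destination terminal — on the buyer under both terms; not part of either seller's price.
From EXW to FCA, the seller additionally bears: inland to port, export clearance.
FCA price = 92937.60 + 1798.87 + 410.60 = 95147.07

FCA price: AUD 95147.07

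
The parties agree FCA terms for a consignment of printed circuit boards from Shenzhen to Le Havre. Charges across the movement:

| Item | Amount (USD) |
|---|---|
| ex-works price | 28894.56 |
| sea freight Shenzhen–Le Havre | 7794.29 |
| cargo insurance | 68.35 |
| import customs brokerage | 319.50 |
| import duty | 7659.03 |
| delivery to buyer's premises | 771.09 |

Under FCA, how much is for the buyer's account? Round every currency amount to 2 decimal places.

Buyer's account: USD 16612.26

FCA: the seller delivers export-cleared goods to the carrier; the buyer bears costs from that point.
Seller's account: goods 28894.56 = 28894.56
Buyer's account: freight 7794.29 + insurance 68.35 + brokerage 319.50 + duty 7659.03 + delivery 771.09 = 16612.26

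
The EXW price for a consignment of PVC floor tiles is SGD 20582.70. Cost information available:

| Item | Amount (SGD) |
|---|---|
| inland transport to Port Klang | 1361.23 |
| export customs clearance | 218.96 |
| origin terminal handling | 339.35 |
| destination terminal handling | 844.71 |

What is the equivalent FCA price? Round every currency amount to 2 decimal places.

FCA price: SGD 22162.89

Not relevant to the conversion: origin terminal, destination terminal — on the buyer under both terms; not part of either seller's price.
From EXW to FCA, the seller additionally bears: inland to port, export clearance.
FCA price = 20582.70 + 1361.23 + 218.96 = 22162.89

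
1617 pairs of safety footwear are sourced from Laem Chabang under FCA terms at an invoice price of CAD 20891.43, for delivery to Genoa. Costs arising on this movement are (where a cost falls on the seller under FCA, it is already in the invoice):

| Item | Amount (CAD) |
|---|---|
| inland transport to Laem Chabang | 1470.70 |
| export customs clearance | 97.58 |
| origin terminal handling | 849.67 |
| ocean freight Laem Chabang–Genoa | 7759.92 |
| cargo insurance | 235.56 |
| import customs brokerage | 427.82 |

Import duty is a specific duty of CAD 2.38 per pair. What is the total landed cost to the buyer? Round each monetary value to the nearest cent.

FCA: the seller delivers export-cleared goods to the carrier; the buyer bears costs from that point.
Already in the invoice (seller's account under FCA): inland to port, export clearance — exclude.
CIF value = FCA price + origin terminal + freight + insurance = 20891.43 + 849.67 + 7759.92 + 235.56 = 29736.58
Import duty = 1617 × 2.38 = 3848.46
Buyer bears: origin terminal 849.67 + freight 7759.92 + insurance 235.56 + brokerage 427.82 + duty 3848.46 = 13121.43
Landed cost = invoice 20891.43 + 13121.43 = 34012.86

Total landed cost: CAD 34012.86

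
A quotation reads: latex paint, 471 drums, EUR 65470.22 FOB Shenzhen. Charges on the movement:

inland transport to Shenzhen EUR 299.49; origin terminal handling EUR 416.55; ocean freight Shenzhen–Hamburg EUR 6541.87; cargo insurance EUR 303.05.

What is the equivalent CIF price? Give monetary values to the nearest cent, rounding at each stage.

Not relevant to the conversion: origin terminal, inland to port — on the seller under both FOB and CIF; already in the FOB price and stays in the CIF price.
From FOB to CIF, the seller additionally bears: freight, insurance.
CIF price = 65470.22 + 6541.87 + 303.05 = 72315.14

CIF price: EUR 72315.14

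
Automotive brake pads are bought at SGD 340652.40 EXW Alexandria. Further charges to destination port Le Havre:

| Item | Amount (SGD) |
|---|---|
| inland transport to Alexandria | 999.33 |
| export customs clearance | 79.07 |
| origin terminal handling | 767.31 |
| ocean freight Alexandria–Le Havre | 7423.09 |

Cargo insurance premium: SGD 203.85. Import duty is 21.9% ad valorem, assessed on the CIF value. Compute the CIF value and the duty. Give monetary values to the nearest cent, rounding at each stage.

CIF = EXW price + pre-shipment costs + freight + insurance
CIF = 340652.40 + 999.33 + 79.07 + 767.31 + 7423.09 + 203.85 = 350125.05
Import duty = 350125.05 × 21.9% = 76677.39

CIF value: SGD 350125.05; import duty: SGD 76677.39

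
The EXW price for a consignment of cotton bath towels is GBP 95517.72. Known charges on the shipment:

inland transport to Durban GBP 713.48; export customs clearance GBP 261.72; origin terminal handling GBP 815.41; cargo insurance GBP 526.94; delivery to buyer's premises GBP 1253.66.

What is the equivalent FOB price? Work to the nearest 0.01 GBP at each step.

Not relevant to the conversion: insurance, delivery — on the buyer under both terms; not part of either seller's price.
From EXW to FOB, the seller additionally bears: inland to port, export clearance, origin terminal.
FOB price = 95517.72 + 713.48 + 261.72 + 815.41 = 97308.33

FOB price: GBP 97308.33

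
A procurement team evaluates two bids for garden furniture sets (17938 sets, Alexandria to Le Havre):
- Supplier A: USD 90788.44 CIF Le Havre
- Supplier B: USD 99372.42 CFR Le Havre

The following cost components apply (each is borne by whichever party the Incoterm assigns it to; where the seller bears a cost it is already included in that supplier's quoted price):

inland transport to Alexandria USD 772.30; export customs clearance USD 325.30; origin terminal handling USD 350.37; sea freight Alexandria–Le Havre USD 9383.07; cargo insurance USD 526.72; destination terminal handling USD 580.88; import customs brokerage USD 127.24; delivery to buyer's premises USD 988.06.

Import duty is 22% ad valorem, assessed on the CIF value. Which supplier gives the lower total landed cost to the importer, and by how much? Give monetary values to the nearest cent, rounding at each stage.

Supplier A (CIF):
The CIF price already equals the CIF value: 90788.44
Import duty = 90788.44 × 22% = 19973.46
Buyer bears (A): 580.88 + 127.24 + 988.06 = 1696.18
Landed cost (A) = invoice 90788.44 + 1696.18 + duty 19973.46 = 112458.08
Supplier B (CFR):
CIF value = CFR price + insurance = 99372.42 + 526.72 = 99899.14
Import duty = 99899.14 × 22% = 21977.81
Buyer bears (B): 526.72 + 580.88 + 127.24 + 988.06 = 2222.90
Landed cost (B) = invoice 99372.42 + 2222.90 + duty 21977.81 = 123573.13
Difference = |112458.08 − 123573.13| = 11115.05

Supplier A is cheaper by USD 11115.05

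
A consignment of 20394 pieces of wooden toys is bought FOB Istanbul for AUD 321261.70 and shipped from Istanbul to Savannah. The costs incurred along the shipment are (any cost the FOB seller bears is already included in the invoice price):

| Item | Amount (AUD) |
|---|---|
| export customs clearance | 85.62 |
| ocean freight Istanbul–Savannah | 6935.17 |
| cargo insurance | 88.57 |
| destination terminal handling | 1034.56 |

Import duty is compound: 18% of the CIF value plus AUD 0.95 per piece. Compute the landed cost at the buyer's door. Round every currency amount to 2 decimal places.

FOB: the seller bears costs until goods are on board at the origin port; the buyer bears freight, insurance and all costs thereafter.
Already in the invoice (seller's account under FOB): export clearance — exclude.
CIF value = FOB price + freight + insurance = 321261.70 + 6935.17 + 88.57 = 328285.44
Ad valorem component: 328285.44 × 18% = 59091.38
Specific component: 20394 × 0.95 = 19374.30
Import duty = 59091.38 + 19374.30 = 78465.68
Buyer bears: freight 6935.17 + insurance 88.57 + destination terminal 1034.56 + duty 78465.68 = 86523.98
Landed cost = invoice 321261.70 + 86523.98 = 407785.68

Total landed cost: AUD 407785.68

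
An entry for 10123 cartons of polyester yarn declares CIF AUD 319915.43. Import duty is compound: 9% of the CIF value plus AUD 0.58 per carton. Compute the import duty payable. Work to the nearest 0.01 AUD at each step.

Import duty: AUD 34663.73

Ad valorem component: 319915.43 × 9% = 28792.39
Specific component: 10123 × 0.58 = 5871.34
Import duty = 28792.39 + 5871.34 = 34663.73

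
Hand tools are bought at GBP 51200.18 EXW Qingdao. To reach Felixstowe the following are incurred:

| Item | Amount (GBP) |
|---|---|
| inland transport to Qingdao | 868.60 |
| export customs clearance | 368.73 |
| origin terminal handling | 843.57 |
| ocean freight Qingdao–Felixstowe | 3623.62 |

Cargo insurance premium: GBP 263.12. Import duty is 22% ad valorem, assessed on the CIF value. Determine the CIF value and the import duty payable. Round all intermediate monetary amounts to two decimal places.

CIF = EXW price + pre-shipment costs + freight + insurance
CIF = 51200.18 + 868.60 + 368.73 + 843.57 + 3623.62 + 263.12 = 57167.82
Import duty = 57167.82 × 22% = 12576.92

CIF value: GBP 57167.82; import duty: GBP 12576.92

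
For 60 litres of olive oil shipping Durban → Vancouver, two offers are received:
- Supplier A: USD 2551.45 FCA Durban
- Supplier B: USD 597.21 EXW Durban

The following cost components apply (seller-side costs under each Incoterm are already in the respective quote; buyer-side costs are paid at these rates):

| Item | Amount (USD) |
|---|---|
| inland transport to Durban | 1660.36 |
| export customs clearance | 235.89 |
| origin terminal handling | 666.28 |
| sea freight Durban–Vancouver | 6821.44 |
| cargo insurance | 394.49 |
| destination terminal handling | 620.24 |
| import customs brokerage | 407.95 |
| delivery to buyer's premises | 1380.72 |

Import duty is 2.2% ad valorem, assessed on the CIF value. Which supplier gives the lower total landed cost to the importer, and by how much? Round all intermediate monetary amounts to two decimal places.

Supplier A (FCA):
CIF value = FCA price + origin terminal + freight + insurance = 2551.45 + 666.28 + 6821.44 + 394.49 = 10433.66
Import duty = 10433.66 × 2.2% = 229.54
Buyer bears (A): 666.28 + 6821.44 + 394.49 + 620.24 + 407.95 + 1380.72 = 10291.12
Landed cost (A) = invoice 2551.45 + 10291.12 + duty 229.54 = 13072.11
Supplier B (EXW):
CIF value = EXW price + inland to port + export clearance + origin terminal + freight + insurance = 597.21 + 1660.36 + 235.89 + 666.28 + 6821.44 + 394.49 = 10375.67
Import duty = 10375.67 × 2.2% = 228.26
Buyer bears (B): 1660.36 + 235.89 + 666.28 + 6821.44 + 394.49 + 620.24 + 407.95 + 1380.72 = 12187.37
Landed cost (B) = invoice 597.21 + 12187.37 + duty 228.26 = 13012.84
Difference = |13072.11 − 13012.84| = 59.27

Supplier B is cheaper by USD 59.27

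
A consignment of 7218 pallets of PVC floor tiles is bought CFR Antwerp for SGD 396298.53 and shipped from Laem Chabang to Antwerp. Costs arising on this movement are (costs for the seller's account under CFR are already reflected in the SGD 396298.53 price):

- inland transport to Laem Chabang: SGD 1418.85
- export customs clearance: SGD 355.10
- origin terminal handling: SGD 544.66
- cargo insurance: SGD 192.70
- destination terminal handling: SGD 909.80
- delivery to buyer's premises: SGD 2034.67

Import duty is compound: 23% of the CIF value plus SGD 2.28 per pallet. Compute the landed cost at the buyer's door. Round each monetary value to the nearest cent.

Total landed cost: SGD 507085.72

CFR: the seller pays costs through ocean freight to the destination port, but not insurance.
Already in the invoice (seller's account under CFR): inland to port, export clearance, origin terminal — exclude.
CIF value = CFR price + insurance = 396298.53 + 192.70 = 396491.23
Ad valorem component: 396491.23 × 23% = 91192.98
Specific component: 7218 × 2.28 = 16457.04
Import duty = 91192.98 + 16457.04 = 107650.02
Buyer bears: insurance 192.70 + destination terminal 909.80 + delivery 2034.67 + duty 107650.02 = 110787.19
Landed cost = invoice 396298.53 + 110787.19 = 507085.72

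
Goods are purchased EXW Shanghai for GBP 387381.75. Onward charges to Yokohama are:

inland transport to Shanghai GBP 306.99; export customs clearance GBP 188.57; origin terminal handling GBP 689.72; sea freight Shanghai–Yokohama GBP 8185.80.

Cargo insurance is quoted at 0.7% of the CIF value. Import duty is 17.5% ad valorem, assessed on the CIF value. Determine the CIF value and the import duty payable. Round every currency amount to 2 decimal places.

Let C be the CIF value. C = EXW price + pre-shipment costs + freight + 0.7% × C
C − 0.7% × C = 387381.75 + 306.99 + 188.57 + 689.72 + 8185.80
0.993 × C = 396752.83
C = 396752.83 / 0.993 = 399549.68
Insurance premium = 0.7% × 399549.68 = 2796.85
Import duty = 399549.68 × 17.5% = 69921.19

CIF value: GBP 399549.68; import duty: GBP 69921.19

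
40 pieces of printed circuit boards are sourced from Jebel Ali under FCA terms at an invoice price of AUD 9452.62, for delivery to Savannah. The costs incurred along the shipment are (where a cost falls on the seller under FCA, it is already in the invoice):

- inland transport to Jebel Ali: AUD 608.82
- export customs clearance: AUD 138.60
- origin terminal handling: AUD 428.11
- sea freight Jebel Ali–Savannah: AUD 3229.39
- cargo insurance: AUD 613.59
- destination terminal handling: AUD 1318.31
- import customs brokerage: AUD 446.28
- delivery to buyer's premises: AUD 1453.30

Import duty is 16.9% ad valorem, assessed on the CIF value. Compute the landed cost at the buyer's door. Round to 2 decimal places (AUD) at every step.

FCA: the seller delivers export-cleared goods to the carrier; the buyer bears costs from that point.
Already in the invoice (seller's account under FCA): inland to port, export clearance — exclude.
CIF value = FCA price + origin terminal + freight + insurance = 9452.62 + 428.11 + 3229.39 + 613.59 = 13723.71
Import duty = 13723.71 × 16.9% = 2319.31
Buyer bears: origin terminal 428.11 + freight 3229.39 + insurance 613.59 + destination terminal 1318.31 + brokerage 446.28 + delivery 1453.30 + duty 2319.31 = 9808.29
Landed cost = invoice 9452.62 + 9808.29 = 19260.91

Total landed cost: AUD 19260.91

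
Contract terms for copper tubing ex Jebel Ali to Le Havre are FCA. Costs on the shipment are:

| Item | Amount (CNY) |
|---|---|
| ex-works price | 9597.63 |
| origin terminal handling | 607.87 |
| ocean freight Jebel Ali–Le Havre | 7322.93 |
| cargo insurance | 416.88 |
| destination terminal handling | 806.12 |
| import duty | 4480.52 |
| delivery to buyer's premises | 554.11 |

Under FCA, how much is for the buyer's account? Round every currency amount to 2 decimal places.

Buyer's account: CNY 14188.43

FCA: the seller delivers export-cleared goods to the carrier; the buyer bears costs from that point.
Seller's account: goods 9597.63 = 9597.63
Buyer's account: origin terminal 607.87 + freight 7322.93 + insurance 416.88 + destination terminal 806.12 + duty 4480.52 + delivery 554.11 = 14188.43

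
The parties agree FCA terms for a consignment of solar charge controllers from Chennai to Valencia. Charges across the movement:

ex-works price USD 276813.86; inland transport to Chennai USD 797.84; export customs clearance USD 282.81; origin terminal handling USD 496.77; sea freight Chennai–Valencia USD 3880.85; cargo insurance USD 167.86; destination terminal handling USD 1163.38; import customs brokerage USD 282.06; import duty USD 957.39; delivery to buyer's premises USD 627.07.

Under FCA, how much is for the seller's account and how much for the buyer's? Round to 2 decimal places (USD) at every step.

Seller: USD 277894.51; buyer: USD 7575.38

FCA: the seller delivers export-cleared goods to the carrier; the buyer bears costs from that point.
Seller's account: goods 276813.86 + inland to port 797.84 + export clearance 282.81 = 277894.51
Buyer's account: origin terminal 496.77 + freight 3880.85 + insurance 167.86 + destination terminal 1163.38 + brokerage 282.06 + duty 957.39 + delivery 627.07 = 7575.38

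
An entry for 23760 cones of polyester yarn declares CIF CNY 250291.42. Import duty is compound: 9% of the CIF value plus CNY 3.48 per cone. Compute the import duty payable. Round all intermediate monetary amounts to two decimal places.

Import duty: CNY 105211.03

Ad valorem component: 250291.42 × 9% = 22526.23
Specific component: 23760 × 3.48 = 82684.80
Import duty = 22526.23 + 82684.80 = 105211.03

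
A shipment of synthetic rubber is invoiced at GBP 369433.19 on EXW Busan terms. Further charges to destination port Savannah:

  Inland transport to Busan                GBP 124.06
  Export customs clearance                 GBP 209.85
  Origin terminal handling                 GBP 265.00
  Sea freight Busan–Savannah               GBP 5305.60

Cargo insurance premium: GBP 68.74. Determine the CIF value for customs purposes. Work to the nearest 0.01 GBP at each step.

CIF = EXW price + pre-shipment costs + freight + insurance
CIF = 369433.19 + 124.06 + 209.85 + 265.00 + 5305.60 + 68.74 = 375406.44

CIF value: GBP 375406.44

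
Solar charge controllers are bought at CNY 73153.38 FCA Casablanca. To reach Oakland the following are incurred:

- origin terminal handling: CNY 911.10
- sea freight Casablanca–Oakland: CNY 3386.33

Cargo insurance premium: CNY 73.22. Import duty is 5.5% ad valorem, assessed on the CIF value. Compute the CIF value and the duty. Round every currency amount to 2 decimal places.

CIF value: CNY 77524.03; import duty: CNY 4263.82

CIF = FCA price + pre-shipment costs + freight + insurance
CIF = 73153.38 + 911.10 + 3386.33 + 73.22 = 77524.03
Import duty = 77524.03 × 5.5% = 4263.82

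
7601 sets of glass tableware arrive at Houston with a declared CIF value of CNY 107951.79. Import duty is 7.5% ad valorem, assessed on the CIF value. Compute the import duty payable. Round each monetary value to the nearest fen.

Import duty = 107951.79 × 7.5% = 8096.38

Import duty: CNY 8096.38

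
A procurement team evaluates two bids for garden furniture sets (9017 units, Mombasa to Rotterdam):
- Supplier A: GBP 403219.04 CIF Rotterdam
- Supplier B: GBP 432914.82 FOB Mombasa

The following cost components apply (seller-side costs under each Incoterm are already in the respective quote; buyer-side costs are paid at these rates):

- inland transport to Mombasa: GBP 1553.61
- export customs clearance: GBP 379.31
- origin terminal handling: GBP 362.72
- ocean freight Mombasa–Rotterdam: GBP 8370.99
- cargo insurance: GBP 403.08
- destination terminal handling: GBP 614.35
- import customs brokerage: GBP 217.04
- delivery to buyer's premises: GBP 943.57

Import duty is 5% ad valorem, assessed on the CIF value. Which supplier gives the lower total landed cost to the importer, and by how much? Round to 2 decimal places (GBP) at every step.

Supplier A is cheaper by GBP 40393.34

Supplier A (CIF):
The CIF price already equals the CIF value: 403219.04
Import duty = 403219.04 × 5% = 20160.95
Buyer bears (A): 614.35 + 217.04 + 943.57 = 1774.96
Landed cost (A) = invoice 403219.04 + 1774.96 + duty 20160.95 = 425154.95
Supplier B (FOB):
CIF value = FOB price + freight + insurance = 432914.82 + 8370.99 + 403.08 = 441688.89
Import duty = 441688.89 × 5% = 22084.44
Buyer bears (B): 8370.99 + 403.08 + 614.35 + 217.04 + 943.57 = 10549.03
Landed cost (B) = invoice 432914.82 + 10549.03 + duty 22084.44 = 465548.29
Difference = |425154.95 − 465548.29| = 40393.34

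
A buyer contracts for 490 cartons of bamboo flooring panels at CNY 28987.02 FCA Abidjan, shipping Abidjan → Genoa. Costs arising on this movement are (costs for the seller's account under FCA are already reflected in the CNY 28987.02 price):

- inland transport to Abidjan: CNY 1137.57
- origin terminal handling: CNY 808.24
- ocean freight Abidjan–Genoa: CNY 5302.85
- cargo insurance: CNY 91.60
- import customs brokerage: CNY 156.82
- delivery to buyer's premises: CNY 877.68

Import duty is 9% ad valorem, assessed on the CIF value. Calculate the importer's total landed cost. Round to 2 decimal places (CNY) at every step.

Total landed cost: CNY 39391.28

FCA: the seller delivers export-cleared goods to the carrier; the buyer bears costs from that point.
Already in the invoice (seller's account under FCA): inland to port — exclude.
CIF value = FCA price + origin terminal + freight + insurance = 28987.02 + 808.24 + 5302.85 + 91.60 = 35189.71
Import duty = 35189.71 × 9% = 3167.07
Buyer bears: origin terminal 808.24 + freight 5302.85 + insurance 91.60 + brokerage 156.82 + delivery 877.68 + duty 3167.07 = 10404.26
Landed cost = invoice 28987.02 + 10404.26 = 39391.28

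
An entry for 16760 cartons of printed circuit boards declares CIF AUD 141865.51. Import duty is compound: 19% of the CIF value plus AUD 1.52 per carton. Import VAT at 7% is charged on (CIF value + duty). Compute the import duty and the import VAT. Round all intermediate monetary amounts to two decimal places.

Import duty: AUD 52429.65; import VAT: AUD 13600.66

Ad valorem component: 141865.51 × 19% = 26954.45
Specific component: 16760 × 1.52 = 25475.20
Import duty = 26954.45 + 25475.20 = 52429.65
VAT base = CIF + duty = 141865.51 + 52429.65 = 194295.16
Import VAT = 194295.16 × 7% = 13600.66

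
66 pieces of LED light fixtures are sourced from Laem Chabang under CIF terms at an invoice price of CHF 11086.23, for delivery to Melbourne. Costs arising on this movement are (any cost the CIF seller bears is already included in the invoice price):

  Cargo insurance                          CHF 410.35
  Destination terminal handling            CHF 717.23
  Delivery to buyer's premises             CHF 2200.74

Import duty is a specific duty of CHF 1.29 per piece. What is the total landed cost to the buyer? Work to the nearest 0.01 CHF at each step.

CIF: the seller pays costs through ocean freight and marine insurance to the destination port.
Already in the invoice (seller's account under CIF): insurance — exclude.
The CIF price already equals the CIF value: 11086.23
Import duty = 66 × 1.29 = 85.14
Buyer bears: destination terminal 717.23 + delivery 2200.74 + duty 85.14 = 3003.11
Landed cost = invoice 11086.23 + 3003.11 = 14089.34

Total landed cost: CHF 14089.34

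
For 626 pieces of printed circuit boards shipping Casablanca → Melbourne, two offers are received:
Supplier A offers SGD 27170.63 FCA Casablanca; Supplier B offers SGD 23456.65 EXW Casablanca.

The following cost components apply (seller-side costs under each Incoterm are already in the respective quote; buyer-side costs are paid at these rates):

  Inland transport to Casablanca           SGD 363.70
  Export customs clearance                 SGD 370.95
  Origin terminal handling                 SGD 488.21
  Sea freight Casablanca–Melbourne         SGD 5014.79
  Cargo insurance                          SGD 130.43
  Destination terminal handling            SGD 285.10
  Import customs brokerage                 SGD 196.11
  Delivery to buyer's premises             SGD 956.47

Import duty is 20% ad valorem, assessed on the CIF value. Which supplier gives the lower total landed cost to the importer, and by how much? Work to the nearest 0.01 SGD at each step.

Supplier A (FCA):
CIF value = FCA price + origin terminal + freight + insurance = 27170.63 + 488.21 + 5014.79 + 130.43 = 32804.06
Import duty = 32804.06 × 20% = 6560.81
Buyer bears (A): 488.21 + 5014.79 + 130.43 + 285.10 + 196.11 + 956.47 = 7071.11
Landed cost (A) = invoice 27170.63 + 7071.11 + duty 6560.81 = 40802.55
Supplier B (EXW):
CIF value = EXW price + inland to port + export clearance + origin terminal + freight + insurance = 23456.65 + 363.70 + 370.95 + 488.21 + 5014.79 + 130.43 = 29824.73
Import duty = 29824.73 × 20% = 5964.95
Buyer bears (B): 363.70 + 370.95 + 488.21 + 5014.79 + 130.43 + 285.10 + 196.11 + 956.47 = 7805.76
Landed cost (B) = invoice 23456.65 + 7805.76 + duty 5964.95 = 37227.36
Difference = |40802.55 − 37227.36| = 3575.19

Supplier B is cheaper by SGD 3575.19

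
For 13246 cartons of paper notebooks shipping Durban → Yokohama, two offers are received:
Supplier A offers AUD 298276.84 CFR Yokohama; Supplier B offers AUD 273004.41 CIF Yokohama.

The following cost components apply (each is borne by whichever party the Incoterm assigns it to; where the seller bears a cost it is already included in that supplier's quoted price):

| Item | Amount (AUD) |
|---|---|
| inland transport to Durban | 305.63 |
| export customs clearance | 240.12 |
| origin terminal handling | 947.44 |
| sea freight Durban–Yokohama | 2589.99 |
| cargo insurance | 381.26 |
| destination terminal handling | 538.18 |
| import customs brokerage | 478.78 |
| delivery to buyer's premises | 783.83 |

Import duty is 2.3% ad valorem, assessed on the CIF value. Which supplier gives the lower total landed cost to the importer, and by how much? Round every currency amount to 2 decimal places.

Supplier A (CFR):
CIF value = CFR price + insurance = 298276.84 + 381.26 = 298658.10
Import duty = 298658.10 × 2.3% = 6869.14
Buyer bears (A): 381.26 + 538.18 + 478.78 + 783.83 = 2182.05
Landed cost (A) = invoice 298276.84 + 2182.05 + duty 6869.14 = 307328.03
Supplier B (CIF):
The CIF price already equals the CIF value: 273004.41
Import duty = 273004.41 × 2.3% = 6279.10
Buyer bears (B): 538.18 + 478.78 + 783.83 = 1800.79
Landed cost (B) = invoice 273004.41 + 1800.79 + duty 6279.10 = 281084.30
Difference = |307328.03 − 281084.30| = 26243.73

Supplier B is cheaper by AUD 26243.73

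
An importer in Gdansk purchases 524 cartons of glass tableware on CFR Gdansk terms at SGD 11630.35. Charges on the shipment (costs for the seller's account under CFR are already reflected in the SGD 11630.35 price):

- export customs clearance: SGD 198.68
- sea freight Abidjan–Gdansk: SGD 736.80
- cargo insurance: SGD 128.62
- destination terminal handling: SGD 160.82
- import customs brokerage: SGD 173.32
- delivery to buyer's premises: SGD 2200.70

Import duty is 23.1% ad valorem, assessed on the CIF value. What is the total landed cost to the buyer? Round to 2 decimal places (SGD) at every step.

Total landed cost: SGD 17010.13

CFR: the seller pays costs through ocean freight to the destination port, but not insurance.
Already in the invoice (seller's account under CFR): export clearance, freight — exclude.
CIF value = CFR price + insurance = 11630.35 + 128.62 = 11758.97
Import duty = 11758.97 × 23.1% = 2716.32
Buyer bears: insurance 128.62 + destination terminal 160.82 + brokerage 173.32 + delivery 2200.70 + duty 2716.32 = 5379.78
Landed cost = invoice 11630.35 + 5379.78 = 17010.13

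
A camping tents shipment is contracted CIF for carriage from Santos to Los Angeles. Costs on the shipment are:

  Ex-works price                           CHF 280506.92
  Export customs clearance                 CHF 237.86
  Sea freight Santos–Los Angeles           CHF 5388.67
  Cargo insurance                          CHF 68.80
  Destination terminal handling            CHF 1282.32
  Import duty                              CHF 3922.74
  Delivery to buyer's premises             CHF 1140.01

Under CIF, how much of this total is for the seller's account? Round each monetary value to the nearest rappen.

Seller's account: CHF 286202.25

CIF: the seller pays costs through ocean freight and marine insurance to the destination port.
Seller's account: goods 280506.92 + export clearance 237.86 + freight 5388.67 + insurance 68.80 = 286202.25
Buyer's account: destination terminal 1282.32 + duty 3922.74 + delivery 1140.01 = 6345.07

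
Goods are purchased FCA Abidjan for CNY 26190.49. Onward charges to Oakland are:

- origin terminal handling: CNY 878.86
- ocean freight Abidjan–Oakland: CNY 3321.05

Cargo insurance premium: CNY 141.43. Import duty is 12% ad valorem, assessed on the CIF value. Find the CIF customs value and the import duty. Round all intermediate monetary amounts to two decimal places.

CIF = FCA price + pre-shipment costs + freight + insurance
CIF = 26190.49 + 878.86 + 3321.05 + 141.43 = 30531.83
Import duty = 30531.83 × 12% = 3663.82

CIF value: CNY 30531.83; import duty: CNY 3663.82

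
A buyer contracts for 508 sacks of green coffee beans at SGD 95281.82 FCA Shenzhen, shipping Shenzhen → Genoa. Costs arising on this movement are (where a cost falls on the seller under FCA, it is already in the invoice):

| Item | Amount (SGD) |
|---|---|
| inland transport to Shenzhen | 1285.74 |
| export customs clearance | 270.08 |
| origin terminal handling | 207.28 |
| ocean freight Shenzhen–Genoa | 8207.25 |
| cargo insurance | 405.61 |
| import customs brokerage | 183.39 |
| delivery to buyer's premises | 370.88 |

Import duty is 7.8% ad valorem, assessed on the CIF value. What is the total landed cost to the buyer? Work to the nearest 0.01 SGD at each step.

Total landed cost: SGD 112776.18

FCA: the seller delivers export-cleared goods to the carrier; the buyer bears costs from that point.
Already in the invoice (seller's account under FCA): inland to port, export clearance — exclude.
CIF value = FCA price + origin terminal + freight + insurance = 95281.82 + 207.28 + 8207.25 + 405.61 = 104101.96
Import duty = 104101.96 × 7.8% = 8119.95
Buyer bears: origin terminal 207.28 + freight 8207.25 + insurance 405.61 + brokerage 183.39 + delivery 370.88 + duty 8119.95 = 17494.36
Landed cost = invoice 95281.82 + 17494.36 = 112776.18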